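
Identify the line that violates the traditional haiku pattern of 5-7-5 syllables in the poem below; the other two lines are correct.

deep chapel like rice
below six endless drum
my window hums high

Line 1: "deep chapel like rice": 1+2+1+1 = 5 ✓
Line 2: "below six endless drum": 2+1+2+1 = 6 (expected 7)
Line 3: "my window hums high": 1+2+1+1 = 5 ✓

Line 2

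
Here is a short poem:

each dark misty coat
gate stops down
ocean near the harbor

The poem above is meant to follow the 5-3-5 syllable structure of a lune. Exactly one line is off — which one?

Line 3

Line 1: each (1), dark (1), misty (2), coat (1) → 5 ✓
Line 2: gate (1), stops (1), down (1) → 3 ✓
Line 3: ocean (2), near (1), the (1), harbor (2) → 6 (expected 5)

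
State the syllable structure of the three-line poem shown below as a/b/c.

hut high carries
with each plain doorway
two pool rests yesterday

4/5/6

Line 1: "hut high carries": 1+1+2 = 4
Line 2: "with each plain doorway": 1+1+1+2 = 5
Line 3: "two pool rests yesterday": 1+1+1+3 = 6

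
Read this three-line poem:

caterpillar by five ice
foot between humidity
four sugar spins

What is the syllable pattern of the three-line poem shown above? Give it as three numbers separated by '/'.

Line 1: "caterpillar by five ice": 4+1+1+1 = 7
Line 2: "foot between humidity": 1+2+4 = 7
Line 3: "four sugar spins": 1+2+1 = 4

7/7/4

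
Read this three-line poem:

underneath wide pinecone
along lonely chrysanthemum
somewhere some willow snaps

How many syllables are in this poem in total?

20

Line 1: underneath(3) + wide(1) + pinecone(2) = 6
Line 2: along(2) + lonely(2) + chrysanthemum(4) = 8
Line 3: somewhere(2) + some(1) + willow(2) + snaps(1) = 6
Total: 6 + 8 + 6 = 20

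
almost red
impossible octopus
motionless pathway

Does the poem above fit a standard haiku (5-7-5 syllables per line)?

No

Line 1: "almost red": 2+1 = 3 (expected 5)
Line 2: "impossible octopus": 4+3 = 7 ✓
Line 3: "motionless pathway": 3+2 = 5 ✓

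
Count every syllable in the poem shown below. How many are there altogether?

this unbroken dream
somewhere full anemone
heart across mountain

Line 1: "this unbroken dream": 1+3+1 = 5
Line 2: "somewhere full anemone": 2+1+4 = 7
Line 3: "heart across mountain": 1+2+2 = 5
Total: 5 + 7 + 5 = 17

17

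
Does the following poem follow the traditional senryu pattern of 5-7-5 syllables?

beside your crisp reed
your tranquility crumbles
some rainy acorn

Yes

Line 1: beside(2) + your(1) + crisp(1) + reed(1) = 5 ✓
Line 2: your(1) + tranquility(4) + crumbles(2) = 7 ✓
Line 3: some(1) + rainy(2) + acorn(2) = 5 ✓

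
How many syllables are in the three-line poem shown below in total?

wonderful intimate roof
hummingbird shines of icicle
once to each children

20

Line 1: "wonderful intimate roof": 3+3+1 = 7
Line 2: "hummingbird shines of icicle": 3+1+1+3 = 8
Line 3: "once to each children": 1+1+1+2 = 5
Total: 7 + 8 + 5 = 20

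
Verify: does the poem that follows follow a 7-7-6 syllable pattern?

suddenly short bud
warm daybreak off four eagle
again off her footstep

No

Line 1: suddenly(3) + short(1) + bud(1) = 5 (expected 7)
Line 2: warm(1) + daybreak(2) + off(1) + four(1) + eagle(2) = 7 ✓
Line 3: again(2) + off(1) + her(1) + footstep(2) = 6 ✓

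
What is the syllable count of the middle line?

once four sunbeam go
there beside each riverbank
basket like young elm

7

The middle line: there(1) + beside(2) + each(1) + riverbank(3) = 7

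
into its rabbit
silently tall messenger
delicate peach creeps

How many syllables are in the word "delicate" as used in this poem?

3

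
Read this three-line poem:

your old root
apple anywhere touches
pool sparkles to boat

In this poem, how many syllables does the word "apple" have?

2

"apple" has 2 syllables.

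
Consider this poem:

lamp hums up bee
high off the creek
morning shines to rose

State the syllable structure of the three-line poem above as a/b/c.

Line 1: lamp(1) + hums(1) + up(1) + bee(1) = 4
Line 2: high(1) + off(1) + the(1) + creek(1) = 4
Line 3: morning(2) + shines(1) + to(1) + rose(1) = 5

4/4/5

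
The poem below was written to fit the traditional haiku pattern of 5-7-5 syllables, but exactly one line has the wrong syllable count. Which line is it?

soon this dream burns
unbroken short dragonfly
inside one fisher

The first line

Line 1: soon(1) + this(1) + dream(1) + burns(1) = 4 (expected 5)
Line 2: unbroken(3) + short(1) + dragonfly(3) = 7 ✓
Line 3: inside(2) + one(1) + fisher(2) = 5 ✓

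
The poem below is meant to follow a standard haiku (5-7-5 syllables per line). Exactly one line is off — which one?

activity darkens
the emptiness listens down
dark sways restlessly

The first line

Line 1: activity(4) + darkens(2) = 6 (expected 5)
Line 2: the(1) + emptiness(3) + listens(2) + down(1) = 7 ✓
Line 3: dark(1) + sways(1) + restlessly(3) = 5 ✓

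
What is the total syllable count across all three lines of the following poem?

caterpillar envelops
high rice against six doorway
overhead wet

Line 1: caterpillar (4), envelops (3) → 7
Line 2: high (1), rice (1), against (2), six (1), doorway (2) → 7
Line 3: overhead (3), wet (1) → 4
Total: 7 + 7 + 4 = 18

18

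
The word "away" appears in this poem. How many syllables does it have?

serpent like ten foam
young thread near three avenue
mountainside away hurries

2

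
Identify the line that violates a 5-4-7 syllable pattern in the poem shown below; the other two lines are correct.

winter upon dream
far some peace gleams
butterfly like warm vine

Line 1: "winter upon dream": 2+2+1 = 5 ✓
Line 2: "far some peace gleams": 1+1+1+1 = 4 ✓
Line 3: "butterfly like warm vine": 3+1+1+1 = 6 (expected 7)

Line 3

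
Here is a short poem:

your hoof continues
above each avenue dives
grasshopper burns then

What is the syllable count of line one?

Line one: "your hoof continues": 1+1+3 = 5

5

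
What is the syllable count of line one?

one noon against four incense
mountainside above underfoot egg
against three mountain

7

Line one: one(1) + noon(1) + against(2) + four(1) + incense(2) = 7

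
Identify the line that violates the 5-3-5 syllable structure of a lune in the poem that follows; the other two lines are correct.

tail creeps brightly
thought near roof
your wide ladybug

The first line

Line 1: tail (1), creeps (1), brightly (2) → 4 (expected 5)
Line 2: thought (1), near (1), roof (1) → 3 ✓
Line 3: your (1), wide (1), ladybug (3) → 5 ✓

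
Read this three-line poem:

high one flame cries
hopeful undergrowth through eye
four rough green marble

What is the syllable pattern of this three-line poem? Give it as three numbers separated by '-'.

4-7-5

Line 1: high(1) + one(1) + flame(1) + cries(1) = 4
Line 2: hopeful(2) + undergrowth(3) + through(1) + eye(1) = 7
Line 3: four(1) + rough(1) + green(1) + marble(2) = 5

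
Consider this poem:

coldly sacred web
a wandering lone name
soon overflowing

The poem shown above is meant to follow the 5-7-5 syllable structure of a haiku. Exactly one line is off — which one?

The second line

Line 1: coldly (2), sacred (2), web (1) → 5 ✓
Line 2: a (1), wandering (3), lone (1), name (1) → 6 (expected 7)
Line 3: soon (1), overflowing (4) → 5 ✓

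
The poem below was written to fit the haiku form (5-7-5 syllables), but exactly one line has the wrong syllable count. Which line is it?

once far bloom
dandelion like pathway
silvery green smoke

Line 1: once(1) + far(1) + bloom(1) = 3 (expected 5)
Line 2: dandelion(4) + like(1) + pathway(2) = 7 ✓
Line 3: silvery(3) + green(1) + smoke(1) = 5 ✓

The first line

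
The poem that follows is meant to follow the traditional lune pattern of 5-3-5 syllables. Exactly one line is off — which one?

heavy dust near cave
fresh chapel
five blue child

Line 3

Line 1: "heavy dust near cave": 2+1+1+1 = 5 ✓
Line 2: "fresh chapel": 1+2 = 3 ✓
Line 3: "five blue child": 1+1+1 = 3 (expected 5)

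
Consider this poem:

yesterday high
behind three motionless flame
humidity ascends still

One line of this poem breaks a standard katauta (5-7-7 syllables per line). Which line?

Line 1: yesterday (3), high (1) → 4 (expected 5)
Line 2: behind (2), three (1), motionless (3), flame (1) → 7 ✓
Line 3: humidity (4), ascends (2), still (1) → 7 ✓

Line 1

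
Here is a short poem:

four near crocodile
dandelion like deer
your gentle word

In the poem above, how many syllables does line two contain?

6

Line two: dandelion (4), like (1), deer (1) → 6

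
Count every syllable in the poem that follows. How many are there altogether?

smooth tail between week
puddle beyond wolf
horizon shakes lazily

17

Line 1: "smooth tail between week": 1+1+2+1 = 5
Line 2: "puddle beyond wolf": 2+2+1 = 5
Line 3: "horizon shakes lazily": 3+1+3 = 7
Total: 5 + 5 + 7 = 17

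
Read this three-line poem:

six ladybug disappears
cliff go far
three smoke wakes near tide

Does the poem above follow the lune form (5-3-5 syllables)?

No

Line 1: six(1) + ladybug(3) + disappears(3) = 7 (expected 5)
Line 2: cliff(1) + go(1) + far(1) = 3 ✓
Line 3: three(1) + smoke(1) + wakes(1) + near(1) + tide(1) = 5 ✓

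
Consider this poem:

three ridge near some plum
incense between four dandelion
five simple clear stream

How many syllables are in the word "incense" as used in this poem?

2

"incense" has 2 syllables.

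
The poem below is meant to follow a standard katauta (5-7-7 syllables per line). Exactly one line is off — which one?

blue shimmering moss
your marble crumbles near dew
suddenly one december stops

Line 1: blue(1) + shimmering(3) + moss(1) = 5 ✓
Line 2: your(1) + marble(2) + crumbles(2) + near(1) + dew(1) = 7 ✓
Line 3: suddenly(3) + one(1) + december(3) + stops(1) = 8 (expected 7)

The third line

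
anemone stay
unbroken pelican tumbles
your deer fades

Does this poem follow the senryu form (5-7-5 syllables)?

No

Line 1: anemone(4) + stay(1) = 5 ✓
Line 2: unbroken(3) + pelican(3) + tumbles(2) = 8 (expected 7)
Line 3: your(1) + deer(1) + fades(1) = 3 (expected 5)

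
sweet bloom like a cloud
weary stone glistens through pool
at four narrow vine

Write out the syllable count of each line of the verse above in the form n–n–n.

Line 1: sweet(1) + bloom(1) + like(1) + a(1) + cloud(1) = 5
Line 2: weary(2) + stone(1) + glistens(2) + through(1) + pool(1) = 7
Line 3: at(1) + four(1) + narrow(2) + vine(1) = 5

5–7–5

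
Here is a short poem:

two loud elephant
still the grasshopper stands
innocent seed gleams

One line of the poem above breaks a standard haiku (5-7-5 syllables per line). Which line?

Line 2

Line 1: two (1), loud (1), elephant (3) → 5 ✓
Line 2: still (1), the (1), grasshopper (3), stands (1) → 6 (expected 7)
Line 3: innocent (3), seed (1), gleams (1) → 5 ✓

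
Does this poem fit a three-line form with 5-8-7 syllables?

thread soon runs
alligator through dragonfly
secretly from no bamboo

Line 1: "thread soon runs": 1+1+1 = 3 (expected 5)
Line 2: "alligator through dragonfly": 4+1+3 = 8 ✓
Line 3: "secretly from no bamboo": 3+1+1+2 = 7 ✓

No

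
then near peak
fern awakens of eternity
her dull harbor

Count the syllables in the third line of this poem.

4

The third line: "her dull harbor": 1+1+2 = 4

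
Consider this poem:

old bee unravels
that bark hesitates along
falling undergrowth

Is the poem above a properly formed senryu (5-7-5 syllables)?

Yes

Line 1: old(1) + bee(1) + unravels(3) = 5 ✓
Line 2: that(1) + bark(1) + hesitates(3) + along(2) = 7 ✓
Line 3: falling(2) + undergrowth(3) = 5 ✓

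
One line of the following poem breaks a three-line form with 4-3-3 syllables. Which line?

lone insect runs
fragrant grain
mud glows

Line 1: lone(1) + insect(2) + runs(1) = 4 ✓
Line 2: fragrant(2) + grain(1) = 3 ✓
Line 3: mud(1) + glows(1) = 2 (expected 3)

The third line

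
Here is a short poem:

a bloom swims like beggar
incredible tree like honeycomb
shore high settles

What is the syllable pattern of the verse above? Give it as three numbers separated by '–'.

6–9–4

Line 1: "a bloom swims like beggar": 1+1+1+1+2 = 6
Line 2: "incredible tree like honeycomb": 4+1+1+3 = 9
Line 3: "shore high settles": 1+1+2 = 4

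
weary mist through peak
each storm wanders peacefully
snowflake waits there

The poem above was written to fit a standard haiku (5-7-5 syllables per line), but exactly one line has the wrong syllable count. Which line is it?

Line 1: weary(2) + mist(1) + through(1) + peak(1) = 5 ✓
Line 2: each(1) + storm(1) + wanders(2) + peacefully(3) = 7 ✓
Line 3: snowflake(2) + waits(1) + there(1) = 4 (expected 5)

The third line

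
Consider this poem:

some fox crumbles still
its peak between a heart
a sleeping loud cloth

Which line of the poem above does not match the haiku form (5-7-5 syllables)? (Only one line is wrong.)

Line 1: "some fox crumbles still": 1+1+2+1 = 5 ✓
Line 2: "its peak between a heart": 1+1+2+1+1 = 6 (expected 7)
Line 3: "a sleeping loud cloth": 1+2+1+1 = 5 ✓

The second line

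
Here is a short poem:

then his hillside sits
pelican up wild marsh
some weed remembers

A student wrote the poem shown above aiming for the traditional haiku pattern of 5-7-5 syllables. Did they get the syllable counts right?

Line 1: then(1) + his(1) + hillside(2) + sits(1) = 5 ✓
Line 2: pelican(3) + up(1) + wild(1) + marsh(1) = 6 (expected 7)
Line 3: some(1) + weed(1) + remembers(3) = 5 ✓

No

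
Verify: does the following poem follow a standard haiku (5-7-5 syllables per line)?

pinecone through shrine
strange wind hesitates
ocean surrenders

Line 1: pinecone (2), through (1), shrine (1) → 4 (expected 5)
Line 2: strange (1), wind (1), hesitates (3) → 5 (expected 7)
Line 3: ocean (2), surrenders (3) → 5 ✓

No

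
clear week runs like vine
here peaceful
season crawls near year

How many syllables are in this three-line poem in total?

Line 1: "clear week runs like vine": 1+1+1+1+1 = 5
Line 2: "here peaceful": 1+2 = 3
Line 3: "season crawls near year": 2+1+1+1 = 5
Total: 5 + 3 + 5 = 13

13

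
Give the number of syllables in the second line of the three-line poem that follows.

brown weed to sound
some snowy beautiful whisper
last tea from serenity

The second line: some(1) + snowy(2) + beautiful(3) + whisper(2) = 8

8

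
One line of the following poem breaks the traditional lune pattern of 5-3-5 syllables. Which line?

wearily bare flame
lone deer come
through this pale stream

Line 3

Line 1: wearily(3) + bare(1) + flame(1) = 5 ✓
Line 2: lone(1) + deer(1) + come(1) = 3 ✓
Line 3: through(1) + this(1) + pale(1) + stream(1) = 4 (expected 5)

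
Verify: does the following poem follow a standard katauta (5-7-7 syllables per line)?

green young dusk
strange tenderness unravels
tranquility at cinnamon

No

Line 1: green (1), young (1), dusk (1) → 3 (expected 5)
Line 2: strange (1), tenderness (3), unravels (3) → 7 ✓
Line 3: tranquility (4), at (1), cinnamon (3) → 8 (expected 7)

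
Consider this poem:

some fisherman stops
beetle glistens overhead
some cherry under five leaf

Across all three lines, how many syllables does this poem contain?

Line 1: some(1) + fisherman(3) + stops(1) = 5
Line 2: beetle(2) + glistens(2) + overhead(3) = 7
Line 3: some(1) + cherry(2) + under(2) + five(1) + leaf(1) = 7
Total: 5 + 7 + 7 = 19

19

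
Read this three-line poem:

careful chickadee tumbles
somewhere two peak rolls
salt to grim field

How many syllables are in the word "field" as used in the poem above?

"field" has 1 syllable.

1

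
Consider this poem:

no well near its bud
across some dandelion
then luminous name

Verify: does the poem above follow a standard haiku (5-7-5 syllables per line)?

Line 1: no(1) + well(1) + near(1) + its(1) + bud(1) = 5 ✓
Line 2: across(2) + some(1) + dandelion(4) = 7 ✓
Line 3: then(1) + luminous(3) + name(1) = 5 ✓

Yes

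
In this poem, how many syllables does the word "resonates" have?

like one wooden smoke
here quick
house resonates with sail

3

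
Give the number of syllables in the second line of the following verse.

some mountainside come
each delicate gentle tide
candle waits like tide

7

The second line: "each delicate gentle tide": 1+3+2+1 = 7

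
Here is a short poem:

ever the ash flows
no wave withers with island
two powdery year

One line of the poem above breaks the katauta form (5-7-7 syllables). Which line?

Line 1: ever (2), the (1), ash (1), flows (1) → 5 ✓
Line 2: no (1), wave (1), withers (2), with (1), island (2) → 7 ✓
Line 3: two (1), powdery (3), year (1) → 5 (expected 7)

The third line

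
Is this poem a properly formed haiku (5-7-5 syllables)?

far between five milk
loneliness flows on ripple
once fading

No

Line 1: "far between five milk": 1+2+1+1 = 5 ✓
Line 2: "loneliness flows on ripple": 3+1+1+2 = 7 ✓
Line 3: "once fading": 1+2 = 3 (expected 5)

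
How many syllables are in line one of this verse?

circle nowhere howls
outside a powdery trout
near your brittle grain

5

Line one: "circle nowhere howls": 2+2+1 = 5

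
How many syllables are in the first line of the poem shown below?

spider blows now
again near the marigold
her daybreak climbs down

4

The first line: spider(2) + blows(1) + now(1) = 4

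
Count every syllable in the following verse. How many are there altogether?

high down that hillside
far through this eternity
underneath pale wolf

Line 1: high (1), down (1), that (1), hillside (2) → 5
Line 2: far (1), through (1), this (1), eternity (4) → 7
Line 3: underneath (3), pale (1), wolf (1) → 5
Total: 5 + 7 + 5 = 17

17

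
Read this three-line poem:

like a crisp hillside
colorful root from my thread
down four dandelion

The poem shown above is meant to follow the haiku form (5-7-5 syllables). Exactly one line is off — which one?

The third line

Line 1: "like a crisp hillside": 1+1+1+2 = 5 ✓
Line 2: "colorful root from my thread": 3+1+1+1+1 = 7 ✓
Line 3: "down four dandelion": 1+1+4 = 6 (expected 5)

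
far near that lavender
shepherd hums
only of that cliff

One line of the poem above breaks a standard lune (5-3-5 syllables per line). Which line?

Line 1

Line 1: "far near that lavender": 1+1+1+3 = 6 (expected 5)
Line 2: "shepherd hums": 2+1 = 3 ✓
Line 3: "only of that cliff": 2+1+1+1 = 5 ✓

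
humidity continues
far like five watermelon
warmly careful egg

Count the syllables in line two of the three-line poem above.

Line two: far(1) + like(1) + five(1) + watermelon(4) = 7

7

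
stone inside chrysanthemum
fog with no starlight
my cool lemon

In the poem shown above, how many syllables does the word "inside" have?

2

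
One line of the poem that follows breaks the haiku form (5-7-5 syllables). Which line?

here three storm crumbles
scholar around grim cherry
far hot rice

Line 3

Line 1: "here three storm crumbles": 1+1+1+2 = 5 ✓
Line 2: "scholar around grim cherry": 2+2+1+2 = 7 ✓
Line 3: "far hot rice": 1+1+1 = 3 (expected 5)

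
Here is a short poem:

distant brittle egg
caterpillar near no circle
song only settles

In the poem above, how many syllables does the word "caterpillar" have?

4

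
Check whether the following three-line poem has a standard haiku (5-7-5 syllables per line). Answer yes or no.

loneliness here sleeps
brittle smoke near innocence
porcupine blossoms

Line 1: "loneliness here sleeps": 3+1+1 = 5 ✓
Line 2: "brittle smoke near innocence": 2+1+1+3 = 7 ✓
Line 3: "porcupine blossoms": 3+2 = 5 ✓

Yes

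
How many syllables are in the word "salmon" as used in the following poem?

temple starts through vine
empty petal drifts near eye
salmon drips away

2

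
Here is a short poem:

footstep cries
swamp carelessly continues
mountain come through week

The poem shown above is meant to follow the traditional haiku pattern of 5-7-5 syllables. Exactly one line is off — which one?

The first line

Line 1: "footstep cries": 2+1 = 3 (expected 5)
Line 2: "swamp carelessly continues": 1+3+3 = 7 ✓
Line 3: "mountain come through week": 2+1+1+1 = 5 ✓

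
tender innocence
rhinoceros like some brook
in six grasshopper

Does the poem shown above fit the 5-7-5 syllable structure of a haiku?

Yes

Line 1: tender (2), innocence (3) → 5 ✓
Line 2: rhinoceros (4), like (1), some (1), brook (1) → 7 ✓
Line 3: in (1), six (1), grasshopper (3) → 5 ✓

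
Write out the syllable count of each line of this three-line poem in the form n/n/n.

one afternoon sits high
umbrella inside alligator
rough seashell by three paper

6/9/7

Line 1: "one afternoon sits high": 1+3+1+1 = 6
Line 2: "umbrella inside alligator": 3+2+4 = 9
Line 3: "rough seashell by three paper": 1+2+1+1+2 = 7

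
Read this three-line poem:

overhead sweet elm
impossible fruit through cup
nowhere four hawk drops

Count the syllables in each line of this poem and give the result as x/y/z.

5/7/5

Line 1: "overhead sweet elm": 3+1+1 = 5
Line 2: "impossible fruit through cup": 4+1+1+1 = 7
Line 3: "nowhere four hawk drops": 2+1+1+1 = 5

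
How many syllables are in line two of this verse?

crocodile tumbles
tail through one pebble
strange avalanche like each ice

Line two: tail(1) + through(1) + one(1) + pebble(2) = 5

5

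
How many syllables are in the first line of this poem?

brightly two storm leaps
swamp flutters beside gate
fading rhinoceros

5

The first line: brightly(2) + two(1) + storm(1) + leaps(1) = 5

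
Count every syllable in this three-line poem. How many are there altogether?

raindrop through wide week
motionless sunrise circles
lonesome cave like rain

17

Line 1: "raindrop through wide week": 2+1+1+1 = 5
Line 2: "motionless sunrise circles": 3+2+2 = 7
Line 3: "lonesome cave like rain": 2+1+1+1 = 5
Total: 5 + 7 + 5 = 17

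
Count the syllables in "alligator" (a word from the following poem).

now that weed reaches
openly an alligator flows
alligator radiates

4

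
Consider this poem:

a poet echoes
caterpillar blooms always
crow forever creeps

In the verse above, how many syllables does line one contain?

5

Line one: a (1), poet (2), echoes (2) → 5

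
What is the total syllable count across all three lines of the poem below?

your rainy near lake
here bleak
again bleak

10

Line 1: your(1) + rainy(2) + near(1) + lake(1) = 5
Line 2: here(1) + bleak(1) = 2
Line 3: again(2) + bleak(1) = 3
Total: 5 + 2 + 3 = 10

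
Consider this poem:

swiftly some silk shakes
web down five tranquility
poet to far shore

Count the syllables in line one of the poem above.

Line one: "swiftly some silk shakes": 2+1+1+1 = 5

5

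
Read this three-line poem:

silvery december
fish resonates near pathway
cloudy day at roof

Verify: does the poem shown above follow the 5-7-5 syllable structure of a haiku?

Line 1: "silvery december": 3+3 = 6 (expected 5)
Line 2: "fish resonates near pathway": 1+3+1+2 = 7 ✓
Line 3: "cloudy day at roof": 2+1+1+1 = 5 ✓

No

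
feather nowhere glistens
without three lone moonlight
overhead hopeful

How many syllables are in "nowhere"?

2

"nowhere" has 2 syllables.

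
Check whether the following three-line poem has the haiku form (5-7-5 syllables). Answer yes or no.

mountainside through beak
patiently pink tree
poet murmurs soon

No

Line 1: mountainside(3) + through(1) + beak(1) = 5 ✓
Line 2: patiently(3) + pink(1) + tree(1) = 5 (expected 7)
Line 3: poet(2) + murmurs(2) + soon(1) = 5 ✓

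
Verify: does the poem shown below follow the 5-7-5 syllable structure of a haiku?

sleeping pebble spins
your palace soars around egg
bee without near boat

Yes

Line 1: sleeping (2), pebble (2), spins (1) → 5 ✓
Line 2: your (1), palace (2), soars (1), around (2), egg (1) → 7 ✓
Line 3: bee (1), without (2), near (1), boat (1) → 5 ✓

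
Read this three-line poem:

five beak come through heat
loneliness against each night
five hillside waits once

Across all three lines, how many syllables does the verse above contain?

17

Line 1: "five beak come through heat": 1+1+1+1+1 = 5
Line 2: "loneliness against each night": 3+2+1+1 = 7
Line 3: "five hillside waits once": 1+2+1+1 = 5
Total: 5 + 7 + 5 = 17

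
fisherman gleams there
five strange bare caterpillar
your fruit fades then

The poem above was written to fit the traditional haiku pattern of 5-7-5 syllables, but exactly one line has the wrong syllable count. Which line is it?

Line 1: "fisherman gleams there": 3+1+1 = 5 ✓
Line 2: "five strange bare caterpillar": 1+1+1+4 = 7 ✓
Line 3: "your fruit fades then": 1+1+1+1 = 4 (expected 5)

Line 3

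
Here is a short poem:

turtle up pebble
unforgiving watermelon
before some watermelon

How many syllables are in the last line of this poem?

The last line: before (2), some (1), watermelon (4) → 7

7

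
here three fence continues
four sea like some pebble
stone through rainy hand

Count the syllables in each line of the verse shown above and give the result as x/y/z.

Line 1: here (1), three (1), fence (1), continues (3) → 6
Line 2: four (1), sea (1), like (1), some (1), pebble (2) → 6
Line 3: stone (1), through (1), rainy (2), hand (1) → 5

6/6/5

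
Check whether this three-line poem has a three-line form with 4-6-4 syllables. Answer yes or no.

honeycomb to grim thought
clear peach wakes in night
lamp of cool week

No

Line 1: honeycomb(3) + to(1) + grim(1) + thought(1) = 6 (expected 4)
Line 2: clear(1) + peach(1) + wakes(1) + in(1) + night(1) = 5 (expected 6)
Line 3: lamp(1) + of(1) + cool(1) + week(1) = 4 ✓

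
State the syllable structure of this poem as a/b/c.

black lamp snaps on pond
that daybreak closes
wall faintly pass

5/5/4

Line 1: black(1) + lamp(1) + snaps(1) + on(1) + pond(1) = 5
Line 2: that(1) + daybreak(2) + closes(2) = 5
Line 3: wall(1) + faintly(2) + pass(1) = 4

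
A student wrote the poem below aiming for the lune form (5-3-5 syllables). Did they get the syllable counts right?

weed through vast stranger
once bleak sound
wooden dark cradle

Line 1: weed (1), through (1), vast (1), stranger (2) → 5 ✓
Line 2: once (1), bleak (1), sound (1) → 3 ✓
Line 3: wooden (2), dark (1), cradle (2) → 5 ✓

Yes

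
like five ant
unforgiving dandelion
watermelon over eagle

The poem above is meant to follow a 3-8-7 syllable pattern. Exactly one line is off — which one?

Line 1: like (1), five (1), ant (1) → 3 ✓
Line 2: unforgiving (4), dandelion (4) → 8 ✓
Line 3: watermelon (4), over (2), eagle (2) → 8 (expected 7)

The third line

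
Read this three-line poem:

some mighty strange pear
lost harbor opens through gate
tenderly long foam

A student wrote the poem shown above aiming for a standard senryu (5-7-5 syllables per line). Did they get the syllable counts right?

Yes

Line 1: some(1) + mighty(2) + strange(1) + pear(1) = 5 ✓
Line 2: lost(1) + harbor(2) + opens(2) + through(1) + gate(1) = 7 ✓
Line 3: tenderly(3) + long(1) + foam(1) = 5 ✓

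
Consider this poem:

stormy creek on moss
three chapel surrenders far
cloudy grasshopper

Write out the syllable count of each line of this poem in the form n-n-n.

5-7-5

Line 1: "stormy creek on moss": 2+1+1+1 = 5
Line 2: "three chapel surrenders far": 1+2+3+1 = 7
Line 3: "cloudy grasshopper": 2+3 = 5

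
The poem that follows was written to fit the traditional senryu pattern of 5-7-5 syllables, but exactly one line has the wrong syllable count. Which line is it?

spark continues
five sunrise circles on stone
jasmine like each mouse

The first line

Line 1: spark (1), continues (3) → 4 (expected 5)
Line 2: five (1), sunrise (2), circles (2), on (1), stone (1) → 7 ✓
Line 3: jasmine (2), like (1), each (1), mouse (1) → 5 ✓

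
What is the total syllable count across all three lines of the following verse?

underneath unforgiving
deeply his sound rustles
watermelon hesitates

20

Line 1: underneath(3) + unforgiving(4) = 7
Line 2: deeply(2) + his(1) + sound(1) + rustles(2) = 6
Line 3: watermelon(4) + hesitates(3) = 7
Total: 7 + 6 + 7 = 20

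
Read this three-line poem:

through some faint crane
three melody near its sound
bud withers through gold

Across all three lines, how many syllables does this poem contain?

16

Line 1: "through some faint crane": 1+1+1+1 = 4
Line 2: "three melody near its sound": 1+3+1+1+1 = 7
Line 3: "bud withers through gold": 1+2+1+1 = 5
Total: 4 + 7 + 5 = 16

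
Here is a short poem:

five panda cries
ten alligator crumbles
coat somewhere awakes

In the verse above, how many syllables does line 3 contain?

5

Line 3: coat(1) + somewhere(2) + awakes(2) = 5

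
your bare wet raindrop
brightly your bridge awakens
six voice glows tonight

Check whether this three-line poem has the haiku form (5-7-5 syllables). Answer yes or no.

Line 1: your (1), bare (1), wet (1), raindrop (2) → 5 ✓
Line 2: brightly (2), your (1), bridge (1), awakens (3) → 7 ✓
Line 3: six (1), voice (1), glows (1), tonight (2) → 5 ✓

Yes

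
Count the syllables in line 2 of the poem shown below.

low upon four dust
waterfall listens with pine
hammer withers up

Line 2: waterfall (3), listens (2), with (1), pine (1) → 7

7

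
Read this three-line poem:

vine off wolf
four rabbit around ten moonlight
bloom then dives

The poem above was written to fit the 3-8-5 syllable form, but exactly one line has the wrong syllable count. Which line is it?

Line 3

Line 1: vine (1), off (1), wolf (1) → 3 ✓
Line 2: four (1), rabbit (2), around (2), ten (1), moonlight (2) → 8 ✓
Line 3: bloom (1), then (1), dives (1) → 3 (expected 5)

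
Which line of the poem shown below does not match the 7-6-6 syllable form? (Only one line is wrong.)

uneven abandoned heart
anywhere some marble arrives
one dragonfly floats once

Line 1: uneven(3) + abandoned(3) + heart(1) = 7 ✓
Line 2: anywhere(3) + some(1) + marble(2) + arrives(2) = 8 (expected 6)
Line 3: one(1) + dragonfly(3) + floats(1) + once(1) = 6 ✓

Line 2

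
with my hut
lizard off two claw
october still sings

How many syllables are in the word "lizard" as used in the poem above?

2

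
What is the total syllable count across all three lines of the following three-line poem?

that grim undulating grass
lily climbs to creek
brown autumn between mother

Line 1: "that grim undulating grass": 1+1+4+1 = 7
Line 2: "lily climbs to creek": 2+1+1+1 = 5
Line 3: "brown autumn between mother": 1+2+2+2 = 7
Total: 7 + 5 + 7 = 19

19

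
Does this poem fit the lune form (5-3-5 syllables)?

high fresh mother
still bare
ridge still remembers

No

Line 1: "high fresh mother": 1+1+2 = 4 (expected 5)
Line 2: "still bare": 1+1 = 2 (expected 3)
Line 3: "ridge still remembers": 1+1+3 = 5 ✓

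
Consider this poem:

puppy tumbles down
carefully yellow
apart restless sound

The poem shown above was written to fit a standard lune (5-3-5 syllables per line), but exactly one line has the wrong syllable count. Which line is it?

Line 1: puppy(2) + tumbles(2) + down(1) = 5 ✓
Line 2: carefully(3) + yellow(2) = 5 (expected 3)
Line 3: apart(2) + restless(2) + sound(1) = 5 ✓

Line 2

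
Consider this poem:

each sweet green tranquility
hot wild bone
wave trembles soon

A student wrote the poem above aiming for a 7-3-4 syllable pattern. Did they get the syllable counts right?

Line 1: "each sweet green tranquility": 1+1+1+4 = 7 ✓
Line 2: "hot wild bone": 1+1+1 = 3 ✓
Line 3: "wave trembles soon": 1+2+1 = 4 ✓

Yes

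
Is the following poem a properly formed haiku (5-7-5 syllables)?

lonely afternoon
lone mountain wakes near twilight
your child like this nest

Yes

Line 1: "lonely afternoon": 2+3 = 5 ✓
Line 2: "lone mountain wakes near twilight": 1+2+1+1+2 = 7 ✓
Line 3: "your child like this nest": 1+1+1+1+1 = 5 ✓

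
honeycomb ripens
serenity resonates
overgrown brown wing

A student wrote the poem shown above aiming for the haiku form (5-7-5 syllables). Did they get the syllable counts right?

Line 1: "honeycomb ripens": 3+2 = 5 ✓
Line 2: "serenity resonates": 4+3 = 7 ✓
Line 3: "overgrown brown wing": 3+1+1 = 5 ✓

Yes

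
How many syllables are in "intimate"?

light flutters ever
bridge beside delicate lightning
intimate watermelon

3

"intimate" has 3 syllables.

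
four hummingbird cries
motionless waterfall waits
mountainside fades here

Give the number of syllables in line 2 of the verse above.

7

Line 2: motionless (3), waterfall (3), waits (1) → 7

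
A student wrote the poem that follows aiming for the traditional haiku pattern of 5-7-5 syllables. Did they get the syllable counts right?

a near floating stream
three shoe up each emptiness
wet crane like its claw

Yes

Line 1: "a near floating stream": 1+1+2+1 = 5 ✓
Line 2: "three shoe up each emptiness": 1+1+1+1+3 = 7 ✓
Line 3: "wet crane like its claw": 1+1+1+1+1 = 5 ✓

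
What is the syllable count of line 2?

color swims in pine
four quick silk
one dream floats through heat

Line 2: "four quick silk": 1+1+1 = 3

3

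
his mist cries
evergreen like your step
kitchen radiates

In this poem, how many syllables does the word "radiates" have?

"radiates" has 3 syllables.

3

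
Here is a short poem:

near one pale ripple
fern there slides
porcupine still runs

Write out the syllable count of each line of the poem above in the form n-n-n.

Line 1: near(1) + one(1) + pale(1) + ripple(2) = 5
Line 2: fern(1) + there(1) + slides(1) = 3
Line 3: porcupine(3) + still(1) + runs(1) = 5

5-3-5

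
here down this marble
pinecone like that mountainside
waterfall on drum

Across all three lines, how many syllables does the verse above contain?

17

Line 1: here (1), down (1), this (1), marble (2) → 5
Line 2: pinecone (2), like (1), that (1), mountainside (3) → 7
Line 3: waterfall (3), on (1), drum (1) → 5
Total: 5 + 7 + 5 = 17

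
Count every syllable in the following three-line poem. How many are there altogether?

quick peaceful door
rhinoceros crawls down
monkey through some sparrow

16

Line 1: quick (1), peaceful (2), door (1) → 4
Line 2: rhinoceros (4), crawls (1), down (1) → 6
Line 3: monkey (2), through (1), some (1), sparrow (2) → 6
Total: 4 + 6 + 6 = 16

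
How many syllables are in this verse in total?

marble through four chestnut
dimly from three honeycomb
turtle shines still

Line 1: "marble through four chestnut": 2+1+1+2 = 6
Line 2: "dimly from three honeycomb": 2+1+1+3 = 7
Line 3: "turtle shines still": 2+1+1 = 4
Total: 6 + 7 + 4 = 17

17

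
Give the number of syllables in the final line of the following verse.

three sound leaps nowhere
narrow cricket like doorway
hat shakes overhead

5

The final line: "hat shakes overhead": 1+1+3 = 5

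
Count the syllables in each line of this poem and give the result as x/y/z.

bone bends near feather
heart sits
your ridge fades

5/2/3

Line 1: bone(1) + bends(1) + near(1) + feather(2) = 5
Line 2: heart(1) + sits(1) = 2
Line 3: your(1) + ridge(1) + fades(1) = 3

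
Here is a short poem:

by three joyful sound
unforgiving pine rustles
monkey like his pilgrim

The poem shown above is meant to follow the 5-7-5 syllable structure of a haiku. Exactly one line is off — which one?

Line 3

Line 1: "by three joyful sound": 1+1+2+1 = 5 ✓
Line 2: "unforgiving pine rustles": 4+1+2 = 7 ✓
Line 3: "monkey like his pilgrim": 2+1+1+2 = 6 (expected 5)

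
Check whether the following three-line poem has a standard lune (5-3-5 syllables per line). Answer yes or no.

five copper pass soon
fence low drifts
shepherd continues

Line 1: "five copper pass soon": 1+2+1+1 = 5 ✓
Line 2: "fence low drifts": 1+1+1 = 3 ✓
Line 3: "shepherd continues": 2+3 = 5 ✓

Yes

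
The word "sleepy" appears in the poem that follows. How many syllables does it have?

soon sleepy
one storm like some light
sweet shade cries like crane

2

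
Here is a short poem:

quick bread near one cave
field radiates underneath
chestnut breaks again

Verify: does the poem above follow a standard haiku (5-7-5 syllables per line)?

Line 1: quick (1), bread (1), near (1), one (1), cave (1) → 5 ✓
Line 2: field (1), radiates (3), underneath (3) → 7 ✓
Line 3: chestnut (2), breaks (1), again (2) → 5 ✓

Yes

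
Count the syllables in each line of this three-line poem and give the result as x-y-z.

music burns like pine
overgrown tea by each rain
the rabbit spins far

Line 1: music(2) + burns(1) + like(1) + pine(1) = 5
Line 2: overgrown(3) + tea(1) + by(1) + each(1) + rain(1) = 7
Line 3: the(1) + rabbit(2) + spins(1) + far(1) = 5

5-7-5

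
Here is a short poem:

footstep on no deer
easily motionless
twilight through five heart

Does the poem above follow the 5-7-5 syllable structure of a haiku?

Line 1: footstep (2), on (1), no (1), deer (1) → 5 ✓
Line 2: easily (3), motionless (3) → 6 (expected 7)
Line 3: twilight (2), through (1), five (1), heart (1) → 5 ✓

No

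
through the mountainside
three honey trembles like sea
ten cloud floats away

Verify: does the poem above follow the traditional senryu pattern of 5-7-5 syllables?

Yes

Line 1: through(1) + the(1) + mountainside(3) = 5 ✓
Line 2: three(1) + honey(2) + trembles(2) + like(1) + sea(1) = 7 ✓
Line 3: ten(1) + cloud(1) + floats(1) + away(2) = 5 ✓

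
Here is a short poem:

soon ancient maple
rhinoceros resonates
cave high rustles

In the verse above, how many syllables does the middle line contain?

7

The middle line: "rhinoceros resonates": 4+3 = 7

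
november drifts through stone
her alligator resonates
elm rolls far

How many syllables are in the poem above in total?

Line 1: "november drifts through stone": 3+1+1+1 = 6
Line 2: "her alligator resonates": 1+4+3 = 8
Line 3: "elm rolls far": 1+1+1 = 3
Total: 6 + 8 + 3 = 17

17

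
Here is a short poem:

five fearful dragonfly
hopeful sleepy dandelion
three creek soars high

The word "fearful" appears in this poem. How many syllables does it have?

"fearful" has 2 syllables.

2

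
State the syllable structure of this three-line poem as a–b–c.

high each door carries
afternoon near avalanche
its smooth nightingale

5–7–5

Line 1: high(1) + each(1) + door(1) + carries(2) = 5
Line 2: afternoon(3) + near(1) + avalanche(3) = 7
Line 3: its(1) + smooth(1) + nightingale(3) = 5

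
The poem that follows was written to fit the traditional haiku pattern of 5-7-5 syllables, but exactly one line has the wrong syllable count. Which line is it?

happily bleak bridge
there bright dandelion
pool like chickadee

Line 1: happily(3) + bleak(1) + bridge(1) = 5 ✓
Line 2: there(1) + bright(1) + dandelion(4) = 6 (expected 7)
Line 3: pool(1) + like(1) + chickadee(3) = 5 ✓

The second line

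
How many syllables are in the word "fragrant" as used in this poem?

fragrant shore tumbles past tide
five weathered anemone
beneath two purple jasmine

2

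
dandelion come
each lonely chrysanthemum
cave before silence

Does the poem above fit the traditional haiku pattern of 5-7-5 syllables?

Yes

Line 1: dandelion (4), come (1) → 5 ✓
Line 2: each (1), lonely (2), chrysanthemum (4) → 7 ✓
Line 3: cave (1), before (2), silence (2) → 5 ✓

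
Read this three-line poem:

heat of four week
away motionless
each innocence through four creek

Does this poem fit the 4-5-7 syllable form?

Yes

Line 1: "heat of four week": 1+1+1+1 = 4 ✓
Line 2: "away motionless": 2+3 = 5 ✓
Line 3: "each innocence through four creek": 1+3+1+1+1 = 7 ✓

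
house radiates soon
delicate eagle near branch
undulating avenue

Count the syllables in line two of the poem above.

7

Line two: "delicate eagle near branch": 3+2+1+1 = 7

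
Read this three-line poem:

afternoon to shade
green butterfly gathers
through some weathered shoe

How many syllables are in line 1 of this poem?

Line 1: "afternoon to shade": 3+1+1 = 5

5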